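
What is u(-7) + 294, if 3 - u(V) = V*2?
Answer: 311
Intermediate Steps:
u(V) = 3 - 2*V (u(V) = 3 - V*2 = 3 - 2*V)
u(-7) + 294 = (3 - 2*(-7)) + 294 = (3 + 14) + 294 = 17 + 294 = 311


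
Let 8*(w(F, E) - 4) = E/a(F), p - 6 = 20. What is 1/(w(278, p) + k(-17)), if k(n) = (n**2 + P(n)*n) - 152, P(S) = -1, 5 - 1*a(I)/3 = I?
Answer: 252/39815 ≈ 0.0063293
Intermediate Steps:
p = 26 (p = 6 + 20 = 26)
a(I) = 15 - 3*I
k(n) = -152 + n**2 - n (k(n) = (n**2 - n) - 152 = -152 + n**2 - n)
w(F, E) = 4 + E/(8*(15 - 3*F)) (w(F, E) = 4 + (E/(15 - 3*F))/8 = 4 + E/(8*(15 - 3*F)))
1/(w(278, p) + k(-17)) = 1/((-480 - 1*26 + 96*278)/(24*(-5 + 278)) + (-152 + (-17)**2 - 1*(-17))) = 1/((1/24)*(-480 - 26 + 26688)/273 + (-152 + 289 + 17)) = 1/((1/24)*(1/273)*26182 + 154) = 1/(1007/252 + 154) = 1/(39815/252) = 252/39815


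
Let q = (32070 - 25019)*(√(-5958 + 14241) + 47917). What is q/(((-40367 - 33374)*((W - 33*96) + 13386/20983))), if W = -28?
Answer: 7089374439961/4944207362962 + 147951133*√8283/4944207362962 ≈ 1.4366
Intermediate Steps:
q = 337862767 + 7051*√8283 (q = 7051*(√8283 + 47917) = 7051*(47917 + √8283) = 337862767 + 7051*√8283 ≈ 3.3850e+8)
q/(((-40367 - 33374)*((W - 33*96) + 13386/20983))) = (337862767 + 7051*√8283)/(((-40367 - 33374)*((-28 - 33*96) + 13386/20983))) = (337862767 + 7051*√8283)/((-73741*((-28 - 3168) + 13386*(1/20983)))) = (337862767 + 7051*√8283)/((-73741*(-3196 + 13386/20983))) = (337862767 + 7051*√8283)/((-73741*(-67048282/20983))) = (337862767 + 7051*√8283)/(4944207362962/20983) = (337862767 + 7051*√8283)*(20983/4944207362962) = 7089374439961/4944207362962 + 147951133*√8283/4944207362962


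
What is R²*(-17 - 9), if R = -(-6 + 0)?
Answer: -936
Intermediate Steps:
R = 6 (R = -1*(-6) = 6)
R²*(-17 - 9) = 6²*(-17 - 9) = 36*(-26) = -936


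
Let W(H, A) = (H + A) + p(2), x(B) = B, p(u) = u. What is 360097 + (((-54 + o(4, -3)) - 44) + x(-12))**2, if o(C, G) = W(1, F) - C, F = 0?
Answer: 372418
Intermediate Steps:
W(H, A) = 2 + A + H (W(H, A) = (H + A) + 2 = (A + H) + 2 = 2 + A + H)
o(C, G) = 3 - C (o(C, G) = (2 + 0 + 1) - C = 3 - C)
360097 + (((-54 + o(4, -3)) - 44) + x(-12))**2 = 360097 + (((-54 + (3 - 1*4)) - 44) - 12)**2 = 360097 + (((-54 + (3 - 4)) - 44) - 12)**2 = 360097 + (((-54 - 1) - 44) - 12)**2 = 360097 + ((-55 - 44) - 12)**2 = 360097 + (-99 - 12)**2 = 360097 + (-111)**2 = 360097 + 12321 = 372418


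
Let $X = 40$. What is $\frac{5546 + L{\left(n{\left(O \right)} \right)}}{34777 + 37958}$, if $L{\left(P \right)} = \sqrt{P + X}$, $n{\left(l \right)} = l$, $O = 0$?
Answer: $\frac{5546}{72735} + \frac{2 \sqrt{10}}{72735} \approx 0.076336$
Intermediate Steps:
$L{\left(P \right)} = \sqrt{40 + P}$ ($L{\left(P \right)} = \sqrt{P + 40} = \sqrt{40 + P}$)
$\frac{5546 + L{\left(n{\left(O \right)} \right)}}{34777 + 37958} = \frac{5546 + \sqrt{40 + 0}}{34777 + 37958} = \frac{5546 + \sqrt{40}}{72735} = \left(5546 + 2 \sqrt{10}\right) \frac{1}{72735} = \frac{5546}{72735} + \frac{2 \sqrt{10}}{72735}$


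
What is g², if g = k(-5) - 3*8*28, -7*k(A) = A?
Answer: 22080601/49 ≈ 4.5062e+5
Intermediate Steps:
k(A) = -A/7
g = -4699/7 (g = -⅐*(-5) - 3*8*28 = 5/7 - 24*28 = 5/7 - 672 = -4699/7 ≈ -671.29)
g² = (-4699/7)² = 22080601/49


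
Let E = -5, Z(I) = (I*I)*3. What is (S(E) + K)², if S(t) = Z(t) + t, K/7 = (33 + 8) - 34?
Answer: 14161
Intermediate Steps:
Z(I) = 3*I² (Z(I) = I²*3 = 3*I²)
K = 49 (K = 7*((33 + 8) - 34) = 7*(41 - 34) = 7*7 = 49)
S(t) = t + 3*t² (S(t) = 3*t² + t = t + 3*t²)
(S(E) + K)² = (-5*(1 + 3*(-5)) + 49)² = (-5*(1 - 15) + 49)² = (-5*(-14) + 49)² = (70 + 49)² = 119² = 14161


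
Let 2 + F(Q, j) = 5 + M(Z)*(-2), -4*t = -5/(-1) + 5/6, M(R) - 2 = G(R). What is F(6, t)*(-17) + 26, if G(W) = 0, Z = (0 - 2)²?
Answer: 43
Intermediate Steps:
Z = 4 (Z = (-2)² = 4)
M(R) = 2 (M(R) = 2 + 0 = 2)
t = -35/24 (t = -(-5/(-1) + 5/6)/4 = -(-5*(-1) + 5*(⅙))/4 = -(5 + ⅚)/4 = -¼*35/6 = -35/24 ≈ -1.4583)
F(Q, j) = -1 (F(Q, j) = -2 + (5 + 2*(-2)) = -2 + (5 - 4) = -2 + 1 = -1)
F(6, t)*(-17) + 26 = -1*(-17) + 26 = 17 + 26 = 43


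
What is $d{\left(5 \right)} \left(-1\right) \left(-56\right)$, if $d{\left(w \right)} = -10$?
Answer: $-560$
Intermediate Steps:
$d{\left(5 \right)} \left(-1\right) \left(-56\right) = \left(-10\right) \left(-1\right) \left(-56\right) = 10 \left(-56\right) = -560$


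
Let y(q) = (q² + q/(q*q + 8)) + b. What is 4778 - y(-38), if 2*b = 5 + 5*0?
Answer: 1209344/363 ≈ 3331.5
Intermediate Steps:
b = 5/2 (b = (5 + 5*0)/2 = (5 + 0)/2 = (½)*5 = 5/2 ≈ 2.5000)
y(q) = 5/2 + q² + q/(8 + q²) (y(q) = (q² + q/(q*q + 8)) + 5/2 = (q² + q/(q² + 8)) + 5/2 = (q² + q/(8 + q²)) + 5/2 = 5/2 + q² + q/(8 + q²))
4778 - y(-38) = 4778 - (20 - 38 + (-38)⁴ + (21/2)*(-38)²)/(8 + (-38)²) = 4778 - (20 - 38 + 2085136 + (21/2)*1444)/(8 + 1444) = 4778 - (20 - 38 + 2085136 + 15162)/1452 = 4778 - 2100280/1452 = 4778 - 1*525070/363 = 4778 - 525070/363 = 1209344/363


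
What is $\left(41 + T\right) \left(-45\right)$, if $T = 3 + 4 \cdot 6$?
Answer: $-3060$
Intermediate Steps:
$T = 27$ ($T = 3 + 24 = 27$)
$\left(41 + T\right) \left(-45\right) = \left(41 + 27\right) \left(-45\right) = 68 \left(-45\right) = -3060$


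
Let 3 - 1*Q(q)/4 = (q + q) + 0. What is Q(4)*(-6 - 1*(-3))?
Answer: 60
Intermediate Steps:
Q(q) = 12 - 8*q (Q(q) = 12 - 4*((q + q) + 0) = 12 - 4*(2*q + 0) = 12 - 8*q)
Q(4)*(-6 - 1*(-3)) = (12 - 8*4)*(-6 - 1*(-3)) = (12 - 32)*(-6 + 3) = -20*(-3) = 60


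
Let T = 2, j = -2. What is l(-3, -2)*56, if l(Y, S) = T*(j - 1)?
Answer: -336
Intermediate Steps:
l(Y, S) = -6 (l(Y, S) = 2*(-2 - 1) = 2*(-3) = -6)
l(-3, -2)*56 = -6*56 = -336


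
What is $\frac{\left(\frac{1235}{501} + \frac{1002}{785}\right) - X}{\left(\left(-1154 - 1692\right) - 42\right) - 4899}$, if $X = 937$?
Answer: $\frac{367036568}{3062510295} \approx 0.11985$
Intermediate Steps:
$\frac{\left(\frac{1235}{501} + \frac{1002}{785}\right) - X}{\left(\left(-1154 - 1692\right) - 42\right) - 4899} = \frac{\left(\frac{1235}{501} + \frac{1002}{785}\right) - 937}{\left(\left(-1154 - 1692\right) - 42\right) - 4899} = \frac{\left(1235 \cdot \frac{1}{501} + 1002 \cdot \frac{1}{785}\right) - 937}{\left(-2846 - 42\right) - 4899} = \frac{\left(\frac{1235}{501} + \frac{1002}{785}\right) - 937}{-2888 - 4899} = \frac{\frac{1471477}{393285} - 937}{-7787} = \left(- \frac{367036568}{393285}\right) \left(- \frac{1}{7787}\right) = \frac{367036568}{3062510295}$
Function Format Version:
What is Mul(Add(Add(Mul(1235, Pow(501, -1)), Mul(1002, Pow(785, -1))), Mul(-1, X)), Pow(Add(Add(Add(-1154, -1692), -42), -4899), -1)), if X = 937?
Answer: Rational(367036568, 3062510295) ≈ 0.11985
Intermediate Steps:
Mul(Add(Add(Mul(1235, Pow(501, -1)), Mul(1002, Pow(785, -1))), Mul(-1, X)), Pow(Add(Add(Add(-1154, -1692), -42), -4899), -1)) = Mul(Add(Add(Mul(1235, Pow(501, -1)), Mul(1002, Pow(785, -1))), Mul(-1, 937)), Pow(Add(Add(Add(-1154, -1692), -42), -4899), -1)) = Mul(Add(Add(Mul(1235, Rational(1, 501)), Mul(1002, Rational(1, 785))), -937), Pow(Add(Add(-2846, -42), -4899), -1)) = Mul(Add(Add(Rational(1235, 501), Rational(1002, 785)), -937), Pow(Add(-2888, -4899), -1)) = Mul(Add(Rational(1471477, 393285), -937), Pow(-7787, -1)) = Mul(Rational(-367036568, 393285), Rational(-1, 7787)) = Rational(367036568, 3062510295)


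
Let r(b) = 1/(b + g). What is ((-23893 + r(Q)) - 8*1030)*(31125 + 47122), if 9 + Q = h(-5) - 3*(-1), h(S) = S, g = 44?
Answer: -82972179836/33 ≈ -2.5143e+9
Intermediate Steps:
Q = -11 (Q = -9 + (-5 - 3*(-1)) = -9 + (-5 + 3) = -9 - 2 = -11)
r(b) = 1/(44 + b) (r(b) = 1/(b + 44) = 1/(44 + b))
((-23893 + r(Q)) - 8*1030)*(31125 + 47122) = ((-23893 + 1/(44 - 11)) - 8*1030)*(31125 + 47122) = ((-23893 + 1/33) - 8240)*78247 = (-788468/33 - 8240)*78247 = -1060388/33*78247 = -82972179836/33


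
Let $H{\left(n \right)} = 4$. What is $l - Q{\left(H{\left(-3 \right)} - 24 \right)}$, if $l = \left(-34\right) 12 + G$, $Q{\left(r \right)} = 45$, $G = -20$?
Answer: $-473$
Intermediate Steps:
$l = -428$ ($l = \left(-34\right) 12 - 20 = -408 - 20 = -428$)
$l - Q{\left(H{\left(-3 \right)} - 24 \right)} = -428 - 45 = -473$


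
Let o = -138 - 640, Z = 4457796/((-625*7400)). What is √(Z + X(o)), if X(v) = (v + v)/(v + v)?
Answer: √3093274/9250 ≈ 0.19014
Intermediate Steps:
Z = -1114449/1156250 (Z = 4457796/(-4625000) = 4457796*(-1/4625000) = -1114449/1156250 ≈ -0.96385)
o = -778
X(v) = 1 (X(v) = (2*v)/((2*v)) = (2*v)*(1/(2*v)) = 1)
√(Z + X(o)) = √(-1114449/1156250 + 1) = √(41801/1156250) = √3093274/9250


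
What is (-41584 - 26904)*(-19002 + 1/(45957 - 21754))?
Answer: 31498001377640/24203 ≈ 1.3014e+9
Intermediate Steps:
(-41584 - 26904)*(-19002 + 1/(45957 - 21754)) = -68488*(-19002 + 1/24203) = -68488*(-459905405/24203) = 31498001377640/24203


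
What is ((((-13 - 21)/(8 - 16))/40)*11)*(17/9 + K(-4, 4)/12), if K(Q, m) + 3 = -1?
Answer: 1309/720 ≈ 1.8181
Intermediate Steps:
K(Q, m) = -4 (K(Q, m) = -3 - 1 = -4)
((((-13 - 21)/(8 - 16))/40)*11)*(17/9 + K(-4, 4)/12) = ((((-13 - 21)/(8 - 16))/40)*11)*(17/9 - 4/12) = ((-34/(-8)*(1/40))*11)*(17*(1/9) - 4*1/12) = ((-34*(-1/8)*(1/40))*11)*(17/9 - 1/3) = (((17/4)*(1/40))*11)*(14/9) = ((17/160)*11)*(14/9) = (187/160)*(14/9) = 1309/720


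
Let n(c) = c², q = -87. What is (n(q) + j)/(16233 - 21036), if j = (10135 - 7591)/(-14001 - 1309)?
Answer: -19313141/12255655 ≈ -1.5759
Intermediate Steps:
j = -1272/7655 (j = 2544/(-15310) = 2544*(-1/15310) = -1272/7655 ≈ -0.16617)
(n(q) + j)/(16233 - 21036) = ((-87)² - 1272/7655)/(16233 - 21036) = (7569 - 1272/7655)/(-4803) = (57939423/7655)*(-1/4803) = -19313141/12255655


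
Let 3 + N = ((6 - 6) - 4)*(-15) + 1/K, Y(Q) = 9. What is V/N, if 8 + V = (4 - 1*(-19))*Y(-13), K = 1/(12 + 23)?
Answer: 199/92 ≈ 2.1630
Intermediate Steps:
K = 1/35 ≈ 0.028571
N = 92 (N = -3 + (((6 - 6) - 4)*(-15) + 1/(1/35)) = -3 + ((0 - 4)*(-15) + 35) = -3 + (-4*(-15) + 35) = -3 + (60 + 35) = -3 + 95 = 92)
V = 199 (V = -8 + (4 - 1*(-19))*9 = -8 + (4 + 19)*9 = -8 + 23*9 = -8 + 207 = 199)
V/N = 199/92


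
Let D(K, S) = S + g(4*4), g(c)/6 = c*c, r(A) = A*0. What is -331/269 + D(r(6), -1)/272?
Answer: 322883/73168 ≈ 4.4129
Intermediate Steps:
r(A) = 0
g(c) = 6*c² (g(c) = 6*(c*c) = 6*c²)
D(K, S) = 1536 + S (D(K, S) = S + 6*(4*4)² = S + 6*16² = S + 6*256 = S + 1536 = 1536 + S)
-331/269 + D(r(6), -1)/272 = -331/269 + (1536 - 1)/272 = -331*1/269 + 1535*(1/272) = -331/269 + 1535/272 = 322883/73168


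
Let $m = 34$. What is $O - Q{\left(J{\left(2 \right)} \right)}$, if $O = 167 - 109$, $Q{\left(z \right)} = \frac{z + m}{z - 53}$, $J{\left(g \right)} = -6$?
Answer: $\frac{3450}{59} \approx 58.475$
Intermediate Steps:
$Q{\left(z \right)} = \frac{34 + z}{-53 + z}$ ($Q{\left(z \right)} = \frac{z + 34}{z - 53} = \frac{34 + z}{-53 + z}$)
$O = 58$
$O - Q{\left(J{\left(2 \right)} \right)} = 58 - \frac{34 - 6}{-53 - 6} = 58 - \frac{1}{-59} \cdot 28 = 58 - \left(- \frac{1}{59}\right) 28 = 58 - - \frac{28}{59} = 58 + \frac{28}{59} = \frac{3450}{59}$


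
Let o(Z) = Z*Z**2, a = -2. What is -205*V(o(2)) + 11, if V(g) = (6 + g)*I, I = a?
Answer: 5751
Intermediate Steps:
I = -2
o(Z) = Z**3
V(g) = -12 - 2*g (V(g) = (6 + g)*(-2) = -12 - 2*g)
-205*V(o(2)) + 11 = -205*(-12 - 2*2**3) + 11 = -205*(-12 - 2*8) + 11 = -205*(-12 - 16) + 11 = -205*(-28) + 11 = 5740 + 11 = 5751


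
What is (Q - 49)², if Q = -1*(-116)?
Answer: 4489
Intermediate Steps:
Q = 116
(Q - 49)² = (116 - 49)² = 67² = 4489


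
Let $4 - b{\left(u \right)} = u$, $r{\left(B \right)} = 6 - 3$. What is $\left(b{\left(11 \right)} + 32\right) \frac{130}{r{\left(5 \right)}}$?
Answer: $\frac{3250}{3} \approx 1083.3$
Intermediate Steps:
$r{\left(B \right)} = 3$
$b{\left(u \right)} = 4 - u$
$\left(b{\left(11 \right)} + 32\right) \frac{130}{r{\left(5 \right)}} = \left(\left(4 - 11\right) + 32\right) \frac{130}{3} = \left(\left(4 - 11\right) + 32\right) 130 \cdot \frac{1}{3} = \left(-7 + 32\right) \frac{130}{3} = 25 \cdot \frac{130}{3} = \frac{3250}{3}$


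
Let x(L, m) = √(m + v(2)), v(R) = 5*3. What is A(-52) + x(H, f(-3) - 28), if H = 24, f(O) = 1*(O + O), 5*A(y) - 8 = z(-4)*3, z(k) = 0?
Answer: 8/5 + I*√19 ≈ 1.6 + 4.3589*I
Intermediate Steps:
A(y) = 8/5 (A(y) = 8/5 + (0*3)/5 = 8/5 + (⅕)*0 = 8/5 + 0 = 8/5)
v(R) = 15
f(O) = 2*O (f(O) = 1*(2*O) = 2*O)
x(L, m) = √(15 + m) (x(L, m) = √(m + 15) = √(15 + m))
A(-52) + x(H, f(-3) - 28) = 8/5 + √(15 + (2*(-3) - 28)) = 8/5 + √(15 + (-6 - 28)) = 8/5 + √(15 - 34) = 8/5 + √(-19) = 8/5 + I*√19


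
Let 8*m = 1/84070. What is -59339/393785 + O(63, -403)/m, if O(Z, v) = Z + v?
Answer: -12863853360477/56255 ≈ -2.2867e+8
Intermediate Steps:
m = 1/672560 (m = (1/8)/84070 = (1/8)*(1/84070) = 1/672560 ≈ 1.4869e-6)
-59339/393785 + O(63, -403)/m = -59339/393785 + (63 - 403)/(1/672560) = -59339*1/393785 - 340*672560 = -8477/56255 - 228670400 = -12863853360477/56255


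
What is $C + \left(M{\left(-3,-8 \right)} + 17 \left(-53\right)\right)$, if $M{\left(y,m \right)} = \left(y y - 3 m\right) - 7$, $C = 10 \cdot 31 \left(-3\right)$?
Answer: $-1805$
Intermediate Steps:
$C = -930$ ($C = 310 \left(-3\right) = -930$)
$M{\left(y,m \right)} = -7 + y^{2} - 3 m$ ($M{\left(y,m \right)} = \left(y^{2} - 3 m\right) - 7 = -7 + y^{2} - 3 m$)
$C + \left(M{\left(-3,-8 \right)} + 17 \left(-53\right)\right) = -930 + \left(\left(-7 + \left(-3\right)^{2} - -24\right) + 17 \left(-53\right)\right) = -930 + \left(\left(-7 + 9 + 24\right) - 901\right) = -930 + \left(26 - 901\right) = -930 - 875 = -1805$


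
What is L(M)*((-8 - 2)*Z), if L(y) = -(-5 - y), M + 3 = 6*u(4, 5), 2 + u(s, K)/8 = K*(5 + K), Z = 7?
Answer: -161420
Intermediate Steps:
u(s, K) = -16 + 8*K*(5 + K) (u(s, K) = -16 + 8*(K*(5 + K)) = -16 + 8*K*(5 + K))
M = 2301 (M = -3 + 6*(-16 + 8*5² + 40*5) = -3 + 6*(-16 + 8*25 + 200) = -3 + 6*(-16 + 200 + 200) = -3 + 6*384 = -3 + 2304 = 2301)
L(y) = 5 + y
L(M)*((-8 - 2)*Z) = (5 + 2301)*((-8 - 2)*7) = 2306*(-10*7) = 2306*(-70) = -161420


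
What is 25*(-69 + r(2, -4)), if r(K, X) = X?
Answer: -1825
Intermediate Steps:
25*(-69 + r(2, -4)) = 25*(-69 - 4) = 25*(-73) = -1825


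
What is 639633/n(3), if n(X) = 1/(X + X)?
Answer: 3837798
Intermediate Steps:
n(X) = 1/(2*X)
639633/n(3) = 639633/(((½)/3)) = 639633/(((½)*(⅓))) = 639633/(⅙) = 639633*6 = 3837798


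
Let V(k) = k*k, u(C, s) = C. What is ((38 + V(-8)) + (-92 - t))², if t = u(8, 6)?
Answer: 4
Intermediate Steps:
t = 8
V(k) = k²
((38 + V(-8)) + (-92 - t))² = ((38 + (-8)²) + (-92 - 1*8))² = ((38 + 64) + (-92 - 8))² = (102 - 100)² = 2² = 4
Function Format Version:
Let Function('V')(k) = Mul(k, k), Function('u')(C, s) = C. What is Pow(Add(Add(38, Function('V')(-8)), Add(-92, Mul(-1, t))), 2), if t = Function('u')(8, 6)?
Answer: 4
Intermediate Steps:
t = 8
Function('V')(k) = Pow(k, 2)
Pow(Add(Add(38, Function('V')(-8)), Add(-92, Mul(-1, t))), 2) = Pow(Add(Add(38, Pow(-8, 2)), Add(-92, Mul(-1, 8))), 2) = Pow(Add(Add(38, 64), Add(-92, -8)), 2) = Pow(Add(102, -100), 2) = Pow(2, 2) = 4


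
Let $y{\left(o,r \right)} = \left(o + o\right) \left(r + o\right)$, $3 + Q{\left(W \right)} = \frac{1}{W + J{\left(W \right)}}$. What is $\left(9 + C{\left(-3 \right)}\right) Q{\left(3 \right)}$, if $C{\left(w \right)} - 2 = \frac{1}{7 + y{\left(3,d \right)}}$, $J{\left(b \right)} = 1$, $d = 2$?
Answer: $- \frac{1122}{37} \approx -30.324$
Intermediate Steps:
$Q{\left(W \right)} = -3 + \frac{1}{1 + W}$ ($Q{\left(W \right)} = -3 + \frac{1}{W + 1} = -3 + \frac{1}{1 + W}$)
$y{\left(o,r \right)} = 2 o \left(o + r\right)$
$C{\left(w \right)} = \frac{75}{37}$ ($C{\left(w \right)} = 2 + \frac{1}{7 + 2 \cdot 3 \left(3 + 2\right)} = 2 + \frac{1}{7 + 2 \cdot 3 \cdot 5} = 2 + \frac{1}{7 + 30} = 2 + \frac{1}{37} = \frac{75}{37}$)
$\left(9 + C{\left(-3 \right)}\right) Q{\left(3 \right)} = \left(9 + \frac{75}{37}\right) \frac{-2 - 9}{1 + 3} = \frac{408 \frac{-2 - 9}{4}}{37} = \frac{408 \cdot \frac{1}{4} \left(-11\right)}{37} = \frac{408}{37} \left(- \frac{11}{4}\right) = - \frac{1122}{37}$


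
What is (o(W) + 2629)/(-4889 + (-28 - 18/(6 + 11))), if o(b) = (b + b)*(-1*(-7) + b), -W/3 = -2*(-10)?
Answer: -152813/83607 ≈ -1.8278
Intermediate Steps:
W = -60 (W = -(-6)*(-10) = -3*20 = -60)
o(b) = 2*b*(7 + b) (o(b) = (2*b)*(7 + b) = 2*b*(7 + b))
(o(W) + 2629)/(-4889 + (-28 - 18/(6 + 11))) = (2*(-60)*(7 - 60) + 2629)/(-4889 + (-28 - 18/(6 + 11))) = (2*(-60)*(-53) + 2629)/(-4889 + (-28 - 18/17)) = (6360 + 2629)/(-4889 + (-28 + (1/17)*(-18))) = 8989/(-4889 + (-28 - 18/17)) = 8989/(-4889 - 494/17) = 8989/(-83607/17) = 8989*(-17/83607) = -152813/83607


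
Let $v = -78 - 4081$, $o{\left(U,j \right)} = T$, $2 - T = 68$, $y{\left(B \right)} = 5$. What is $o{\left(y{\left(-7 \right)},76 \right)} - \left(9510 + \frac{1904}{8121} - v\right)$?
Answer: $- \frac{111543839}{8121} \approx -13735.0$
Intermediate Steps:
$T = -66$ ($T = 2 - 68 = -66$)
$o{\left(U,j \right)} = -66$
$v = -4159$ ($v = -78 - 4081 = -4159$)
$o{\left(y{\left(-7 \right)},76 \right)} - \left(9510 + \frac{1904}{8121} - v\right) = -66 - \left(13669 + \frac{1904}{8121}\right) = -66 - \frac{111007853}{8121} = - \frac{111543839}{8121}$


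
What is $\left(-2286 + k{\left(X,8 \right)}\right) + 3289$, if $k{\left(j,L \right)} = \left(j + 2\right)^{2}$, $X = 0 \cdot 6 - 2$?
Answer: $1003$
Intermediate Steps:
$X = -2$ ($X = 0 - 2 = -2$)
$k{\left(j,L \right)} = \left(2 + j\right)^{2}$
$\left(-2286 + k{\left(X,8 \right)}\right) + 3289 = \left(-2286 + \left(2 - 2\right)^{2}\right) + 3289 = \left(-2286 + 0^{2}\right) + 3289 = \left(-2286 + 0\right) + 3289 = -2286 + 3289 = 1003$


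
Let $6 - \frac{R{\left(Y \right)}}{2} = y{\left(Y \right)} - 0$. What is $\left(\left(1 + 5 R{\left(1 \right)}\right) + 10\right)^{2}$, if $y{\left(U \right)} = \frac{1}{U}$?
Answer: $3721$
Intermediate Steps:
$R{\left(Y \right)} = 12 - \frac{2}{Y}$ ($R{\left(Y \right)} = 12 - 2 \left(\frac{1}{Y} - 0\right) = 12 - 2 \left(\frac{1}{Y} + 0\right) = 12 - \frac{2}{Y}$)
$\left(\left(1 + 5 R{\left(1 \right)}\right) + 10\right)^{2} = \left(\left(1 + 5 \left(12 - \frac{2}{1}\right)\right) + 10\right)^{2} = \left(\left(1 + 5 \left(12 - 2\right)\right) + 10\right)^{2} = \left(\left(1 + 5 \cdot 10\right) + 10\right)^{2} = \left(\left(1 + 50\right) + 10\right)^{2} = \left(51 + 10\right)^{2} = 61^{2} = 3721$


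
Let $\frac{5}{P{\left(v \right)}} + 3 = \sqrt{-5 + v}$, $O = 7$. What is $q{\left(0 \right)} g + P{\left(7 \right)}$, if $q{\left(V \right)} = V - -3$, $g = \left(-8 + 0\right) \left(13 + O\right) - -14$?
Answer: $- \frac{3081}{7} - \frac{5 \sqrt{2}}{7} \approx -441.15$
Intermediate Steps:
$P{\left(v \right)} = \frac{5}{-3 + \sqrt{-5 + v}}$
$g = -146$ ($g = \left(-8 + 0\right) \left(13 + 7\right) - -14 = \left(-8\right) 20 + 14 = -160 + 14 = -146$)
$q{\left(V \right)} = 3 + V$ ($q{\left(V \right)} = V + 3 = 3 + V$)
$q{\left(0 \right)} g + P{\left(7 \right)} = \left(3 + 0\right) \left(-146\right) + \frac{5}{-3 + \sqrt{-5 + 7}} = 3 \left(-146\right) + \frac{5}{-3 + \sqrt{2}} = -438 + \frac{5}{-3 + \sqrt{2}}$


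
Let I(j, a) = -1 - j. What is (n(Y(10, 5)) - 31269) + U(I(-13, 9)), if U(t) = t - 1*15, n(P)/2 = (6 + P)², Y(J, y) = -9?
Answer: -31254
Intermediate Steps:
n(P) = 2*(6 + P)²
U(t) = -15 + t (U(t) = t - 15 = -15 + t)
(n(Y(10, 5)) - 31269) + U(I(-13, 9)) = (2*(6 - 9)² - 31269) + (-15 + (-1 - 1*(-13))) = (2*(-3)² - 31269) + (-15 + (-1 + 13)) = (2*9 - 31269) + (-15 + 12) = (18 - 31269) - 3 = -31251 - 3 = -31254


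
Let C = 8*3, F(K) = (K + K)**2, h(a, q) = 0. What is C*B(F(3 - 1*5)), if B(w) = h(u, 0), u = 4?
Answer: 0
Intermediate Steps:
F(K) = 4*K**2 (F(K) = (2*K)**2 = 4*K**2)
B(w) = 0
C = 24
C*B(F(3 - 1*5)) = 24*0 = 0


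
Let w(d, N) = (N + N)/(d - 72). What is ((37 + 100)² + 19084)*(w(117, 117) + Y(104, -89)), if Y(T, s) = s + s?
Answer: -32704992/5 ≈ -6.5410e+6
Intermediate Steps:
w(d, N) = 2*N/(-72 + d) (w(d, N) = (2*N)/(-72 + d) = 2*N/(-72 + d))
Y(T, s) = 2*s
((37 + 100)² + 19084)*(w(117, 117) + Y(104, -89)) = ((37 + 100)² + 19084)*(2*117/(-72 + 117) + 2*(-89)) = (137² + 19084)*(2*117/45 - 178) = (18769 + 19084)*(2*117*(1/45) - 178) = 37853*(26/5 - 178) = 37853*(-864/5) = -32704992/5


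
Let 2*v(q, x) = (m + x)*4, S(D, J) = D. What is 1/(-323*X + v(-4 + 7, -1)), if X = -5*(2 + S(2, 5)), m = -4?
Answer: 1/6450 ≈ 0.00015504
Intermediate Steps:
X = -20 (X = -5*(2 + 2) = -5*4 = -20)
v(q, x) = -8 + 2*x (v(q, x) = ((-4 + x)*4)/2 = (-16 + 4*x)/2 = -8 + 2*x)
1/(-323*X + v(-4 + 7, -1)) = 1/(-323*(-20) + (-8 + 2*(-1))) = 1/(6460 + (-8 - 2)) = 1/(6460 - 10) = 1/6450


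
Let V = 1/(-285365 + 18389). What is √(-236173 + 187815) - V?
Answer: 1/266976 + I*√48358 ≈ 3.7457e-6 + 219.9*I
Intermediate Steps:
V = -1/266976 (V = 1/(-266976) = -1/266976 ≈ -3.7457e-6)
√(-236173 + 187815) - V = √(-236173 + 187815) - 1*(-1/266976) = √(-48358) + 1/266976 = I*√48358 + 1/266976 = 1/266976 + I*√48358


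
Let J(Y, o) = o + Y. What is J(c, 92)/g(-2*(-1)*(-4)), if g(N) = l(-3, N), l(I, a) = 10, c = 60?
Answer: 76/5 ≈ 15.200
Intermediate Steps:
J(Y, o) = Y + o
g(N) = 10
J(c, 92)/g(-2*(-1)*(-4)) = (60 + 92)/10 = 152*(⅒) = 76/5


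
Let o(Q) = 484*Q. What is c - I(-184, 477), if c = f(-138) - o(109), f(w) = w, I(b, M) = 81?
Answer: -52975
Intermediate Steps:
c = -52894 (c = -138 - 484*109 = -138 - 1*52756 = -138 - 52756 = -52894)
c - I(-184, 477) = -52894 - 1*81 = -52894 - 81 = -52975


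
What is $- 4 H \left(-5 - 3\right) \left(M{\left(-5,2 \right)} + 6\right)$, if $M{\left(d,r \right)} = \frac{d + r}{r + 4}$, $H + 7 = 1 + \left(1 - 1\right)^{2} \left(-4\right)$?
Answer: $-1056$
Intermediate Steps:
$H = -6$ ($H = -7 + \left(1 + \left(1 - 1\right)^{2} \left(-4\right)\right) = -7 + \left(1 + 0^{2} \left(-4\right)\right) = -7 + \left(1 + 0 \left(-4\right)\right) = -7 + \left(1 + 0\right) = -7 + 1 = -6$)
$M{\left(d,r \right)} = \frac{d + r}{4 + r}$
$- 4 H \left(-5 - 3\right) \left(M{\left(-5,2 \right)} + 6\right) = \left(-4\right) \left(-6\right) \left(-5 - 3\right) \left(\frac{-5 + 2}{4 + 2} + 6\right) = 24 \left(- 8 \left(\frac{1}{6} \left(-3\right) + 6\right)\right) = 24 \left(- 8 \left(- \frac{1}{2} + 6\right)\right) = 24 \left(\left(-8\right) \frac{11}{2}\right) = 24 \left(-44\right) = -1056$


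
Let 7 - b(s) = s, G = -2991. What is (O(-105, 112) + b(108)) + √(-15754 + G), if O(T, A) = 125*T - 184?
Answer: -13410 + I*√18745 ≈ -13410.0 + 136.91*I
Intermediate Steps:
b(s) = 7 - s
O(T, A) = -184 + 125*T
(O(-105, 112) + b(108)) + √(-15754 + G) = ((-184 + 125*(-105)) + (7 - 1*108)) + √(-15754 - 2991) = ((-184 - 13125) + (7 - 108)) + √(-18745) = (-13309 - 101) + I*√18745 = -13410 + I*√18745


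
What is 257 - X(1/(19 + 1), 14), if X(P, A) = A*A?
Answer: 61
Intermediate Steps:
X(P, A) = A²
257 - X(1/(19 + 1), 14) = 257 - 1*14² = 257 - 1*196 = 257 - 196 = 61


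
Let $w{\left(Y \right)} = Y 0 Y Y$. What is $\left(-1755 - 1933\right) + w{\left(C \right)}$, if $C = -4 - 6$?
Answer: $-3688$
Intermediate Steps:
$C = -10$ ($C = -4 - 6 = -10$)
$w{\left(Y \right)} = 0$ ($w{\left(Y \right)} = 0 Y^{2} = 0$)
$\left(-1755 - 1933\right) + w{\left(C \right)} = \left(-1755 - 1933\right) + 0 = -3688 + 0 = -3688$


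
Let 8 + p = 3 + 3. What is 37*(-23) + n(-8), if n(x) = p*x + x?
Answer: -843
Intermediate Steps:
p = -2 (p = -8 + (3 + 3) = -8 + 6 = -2)
n(x) = -x (n(x) = -2*x + x = -x)
37*(-23) + n(-8) = 37*(-23) - 1*(-8) = -851 + 8 = -843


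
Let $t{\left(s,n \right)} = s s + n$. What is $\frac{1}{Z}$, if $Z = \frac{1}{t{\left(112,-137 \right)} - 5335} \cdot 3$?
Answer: $\frac{7072}{3} \approx 2357.3$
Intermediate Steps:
$t{\left(s,n \right)} = n + s^{2}$ ($t{\left(s,n \right)} = s^{2} + n = n + s^{2}$)
$Z = \frac{3}{7072}$ ($Z = \frac{1}{\left(-137 + 112^{2}\right) - 5335} \cdot 3 = \frac{1}{\left(-137 + 12544\right) - 5335} \cdot 3 = \frac{1}{12407 - 5335} \cdot 3 = \frac{1}{7072} \cdot 3 = \frac{3}{7072} \approx 0.00042421$)
$\frac{1}{Z} = \frac{1}{\frac{3}{7072}} = \frac{7072}{3}$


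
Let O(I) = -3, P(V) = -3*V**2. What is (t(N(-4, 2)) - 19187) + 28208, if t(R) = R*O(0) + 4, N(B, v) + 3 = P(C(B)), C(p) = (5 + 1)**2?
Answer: 20698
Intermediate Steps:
C(p) = 36 (C(p) = 6**2 = 36)
N(B, v) = -3891 (N(B, v) = -3 - 3*36**2 = -3 - 3*1296 = -3 - 3888 = -3891)
t(R) = 4 - 3*R (t(R) = R*(-3) + 4 = -3*R + 4 = 4 - 3*R)
(t(N(-4, 2)) - 19187) + 28208 = ((4 - 3*(-3891)) - 19187) + 28208 = ((4 + 11673) - 19187) + 28208 = (11677 - 19187) + 28208 = -7510 + 28208 = 20698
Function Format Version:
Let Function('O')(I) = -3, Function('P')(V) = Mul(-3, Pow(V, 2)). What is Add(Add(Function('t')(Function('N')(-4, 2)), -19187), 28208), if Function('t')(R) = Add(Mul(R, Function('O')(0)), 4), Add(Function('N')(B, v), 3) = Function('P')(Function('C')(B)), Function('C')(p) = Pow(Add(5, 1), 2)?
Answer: 20698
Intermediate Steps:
Function('C')(p) = 36 (Function('C')(p) = Pow(6, 2) = 36)
Function('N')(B, v) = -3891 (Function('N')(B, v) = Add(-3, Mul(-3, Pow(36, 2))) = Add(-3, Mul(-3, 1296)) = Add(-3, -3888) = -3891)
Function('t')(R) = Add(4, Mul(-3, R)) (Function('t')(R) = Add(Mul(R, -3), 4) = Add(Mul(-3, R), 4) = Add(4, Mul(-3, R)))
Add(Add(Function('t')(Function('N')(-4, 2)), -19187), 28208) = Add(Add(Add(4, Mul(-3, -3891)), -19187), 28208) = Add(Add(Add(4, 11673), -19187), 28208) = Add(Add(11677, -19187), 28208) = Add(-7510, 28208) = 20698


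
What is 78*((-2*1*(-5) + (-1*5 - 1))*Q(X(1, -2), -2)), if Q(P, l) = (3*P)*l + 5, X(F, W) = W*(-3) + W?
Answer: -5928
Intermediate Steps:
X(F, W) = -2*W (X(F, W) = -3*W + W = -2*W)
Q(P, l) = 5 + 3*P*l (Q(P, l) = 3*P*l + 5 = 5 + 3*P*l)
78*((-2*1*(-5) + (-1*5 - 1))*Q(X(1, -2), -2)) = 78*((-2*1*(-5) + (-1*5 - 1))*(5 + 3*(-2*(-2))*(-2))) = 78*((-2*(-5) + (-5 - 1))*(5 + 3*4*(-2))) = 78*((10 - 6)*(5 - 24)) = 78*(4*(-19)) = 78*(-76) = -5928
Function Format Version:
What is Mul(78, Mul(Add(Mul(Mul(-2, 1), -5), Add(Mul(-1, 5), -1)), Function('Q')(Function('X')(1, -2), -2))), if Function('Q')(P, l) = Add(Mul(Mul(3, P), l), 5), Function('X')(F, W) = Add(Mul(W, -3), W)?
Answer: -5928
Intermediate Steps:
Function('X')(F, W) = Mul(-2, W) (Function('X')(F, W) = Add(Mul(-3, W), W) = Mul(-2, W))
Function('Q')(P, l) = Add(5, Mul(3, P, l)) (Function('Q')(P, l) = Add(Mul(3, P, l), 5) = Add(5, Mul(3, P, l)))
Mul(78, Mul(Add(Mul(Mul(-2, 1), -5), Add(Mul(-1, 5), -1)), Function('Q')(Function('X')(1, -2), -2))) = Mul(78, Mul(Add(Mul(Mul(-2, 1), -5), Add(Mul(-1, 5), -1)), Add(5, Mul(3, Mul(-2, -2), -2)))) = Mul(78, Mul(Add(Mul(-2, -5), Add(-5, -1)), Add(5, Mul(3, 4, -2)))) = Mul(78, Mul(Add(10, -6), Add(5, -24))) = Mul(78, Mul(4, -19)) = Mul(78, -76) = -5928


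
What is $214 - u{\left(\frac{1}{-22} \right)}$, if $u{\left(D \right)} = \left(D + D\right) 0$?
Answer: $214$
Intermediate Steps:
$u{\left(D \right)} = 0$ ($u{\left(D \right)} = 2 D 0 = 0$)
$214 - u{\left(\frac{1}{-22} \right)} = 214 - 0 = 214 + 0 = 214$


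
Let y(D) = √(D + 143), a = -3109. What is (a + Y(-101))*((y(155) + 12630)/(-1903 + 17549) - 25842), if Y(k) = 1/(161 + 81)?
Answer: 152097262232427/1893166 - 752377*√298/3786332 ≈ 8.0340e+7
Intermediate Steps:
Y(k) = 1/242
y(D) = √(143 + D)
(a + Y(-101))*((y(155) + 12630)/(-1903 + 17549) - 25842) = (-3109 + 1/242)*((√(143 + 155) + 12630)/(-1903 + 17549) - 25842) = -752377*((√298 + 12630)/15646 - 25842)/242 = -752377*((12630 + √298)*(1/15646) - 25842)/242 = -752377*((6315/7823 + √298/15646) - 25842)/242 = -752377*(-202155651/7823 + √298/15646)/242 = 152097262232427/1893166 - 752377*√298/3786332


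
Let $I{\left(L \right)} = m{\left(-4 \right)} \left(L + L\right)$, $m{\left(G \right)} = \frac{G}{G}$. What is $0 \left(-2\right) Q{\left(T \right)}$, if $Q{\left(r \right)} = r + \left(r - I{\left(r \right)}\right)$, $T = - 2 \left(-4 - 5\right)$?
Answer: $0$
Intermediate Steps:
$m{\left(G \right)} = 1$
$I{\left(L \right)} = 2 L$ ($I{\left(L \right)} = 1 \left(L + L\right) = 1 \cdot 2 L = 2 L$)
$T = 18$ ($T = \left(-2\right) \left(-9\right) = 18$)
$Q{\left(r \right)} = 0$ ($Q{\left(r \right)} = r + \left(r - 2 r\right) = r - r = 0$)
$0 \left(-2\right) Q{\left(T \right)} = 0 \left(-2\right) 0 = 0 \cdot 0 = 0$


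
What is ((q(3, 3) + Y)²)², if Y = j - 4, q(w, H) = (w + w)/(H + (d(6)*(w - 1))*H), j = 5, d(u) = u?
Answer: 50625/28561 ≈ 1.7725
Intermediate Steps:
q(w, H) = 2*w/(H + H*(-6 + 6*w)) (q(w, H) = (w + w)/(H + (6*(w - 1))*H) = (2*w)/(H + (6*(-1 + w))*H) = (2*w)/(H + (-6 + 6*w)*H) = (2*w)/(H + H*(-6 + 6*w)) = 2*w/(H + H*(-6 + 6*w)))
Y = 1 (Y = 5 - 4 = 1)
((q(3, 3) + Y)²)² = ((2*3/(3*(-5 + 6*3)) + 1)²)² = ((2*3*(⅓)/(-5 + 18) + 1)²)² = ((2*3*(⅓)/13 + 1)²)² = ((2*3*(⅓)*(1/13) + 1)²)² = ((2/13 + 1)²)² = ((15/13)²)² = (225/169)² = 50625/28561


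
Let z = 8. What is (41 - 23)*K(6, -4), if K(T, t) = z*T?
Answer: 864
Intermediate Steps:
K(T, t) = 8*T
(41 - 23)*K(6, -4) = (41 - 23)*(8*6) = 18*48 = 864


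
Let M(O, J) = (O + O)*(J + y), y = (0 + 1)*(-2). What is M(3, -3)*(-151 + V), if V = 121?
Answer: 900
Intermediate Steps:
y = -2 (y = 1*(-2) = -2)
M(O, J) = 2*O*(-2 + J) (M(O, J) = (O + O)*(J - 2) = (2*O)*(-2 + J) = 2*O*(-2 + J))
M(3, -3)*(-151 + V) = (2*3*(-2 - 3))*(-151 + 121) = (2*3*(-5))*(-30) = -30*(-30) = 900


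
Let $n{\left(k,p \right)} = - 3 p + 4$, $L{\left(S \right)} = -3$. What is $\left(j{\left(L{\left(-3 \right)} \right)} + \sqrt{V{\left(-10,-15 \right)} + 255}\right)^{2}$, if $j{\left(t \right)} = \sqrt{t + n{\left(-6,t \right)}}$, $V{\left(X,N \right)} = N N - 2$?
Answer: $488 + 4 \sqrt{1195} \approx 626.28$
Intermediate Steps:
$V{\left(X,N \right)} = -2 + N^{2}$ ($V{\left(X,N \right)} = N^{2} - 2 = -2 + N^{2}$)
$n{\left(k,p \right)} = 4 - 3 p$
$j{\left(t \right)} = \sqrt{4 - 2 t}$ ($j{\left(t \right)} = \sqrt{t - \left(-4 + 3 t\right)} = \sqrt{4 - 2 t}$)
$\left(j{\left(L{\left(-3 \right)} \right)} + \sqrt{V{\left(-10,-15 \right)} + 255}\right)^{2} = \left(\sqrt{4 - -6} + \sqrt{\left(-2 + \left(-15\right)^{2}\right) + 255}\right)^{2} = \left(\sqrt{4 + 6} + \sqrt{\left(-2 + 225\right) + 255}\right)^{2} = \left(\sqrt{10} + \sqrt{223 + 255}\right)^{2} = \left(\sqrt{10} + \sqrt{478}\right)^{2}$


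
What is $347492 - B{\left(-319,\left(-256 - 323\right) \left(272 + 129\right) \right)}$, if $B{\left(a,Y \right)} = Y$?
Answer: $579671$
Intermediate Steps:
$347492 - B{\left(-319,\left(-256 - 323\right) \left(272 + 129\right) \right)} = 347492 - \left(-256 - 323\right) \left(272 + 129\right) = 347492 - \left(-579\right) 401 = 347492 - -232179 = 347492 + 232179 = 579671$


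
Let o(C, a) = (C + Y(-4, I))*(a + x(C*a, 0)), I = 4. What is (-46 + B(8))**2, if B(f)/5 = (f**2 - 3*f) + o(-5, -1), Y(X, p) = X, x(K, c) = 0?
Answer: 39601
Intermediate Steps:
o(C, a) = a*(-4 + C) (o(C, a) = (C - 4)*(a + 0) = (-4 + C)*a = a*(-4 + C))
B(f) = 45 - 15*f + 5*f**2 (B(f) = 5*((f**2 - 3*f) - (-4 - 5)) = 5*((f**2 - 3*f) - 1*(-9)) = 5*((f**2 - 3*f) + 9) = 5*(9 + f**2 - 3*f) = 45 - 15*f + 5*f**2)
(-46 + B(8))**2 = (-46 + (45 - 15*8 + 5*8**2))**2 = (-46 + (45 - 120 + 5*64))**2 = (-46 + (45 - 120 + 320))**2 = (-46 + 245)**2 = 199**2 = 39601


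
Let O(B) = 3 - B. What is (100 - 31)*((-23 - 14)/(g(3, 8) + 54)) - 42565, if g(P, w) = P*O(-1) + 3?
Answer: -42602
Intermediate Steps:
g(P, w) = 3 + 4*P (g(P, w) = P*(3 - 1*(-1)) + 3 = P*(3 + 1) + 3 = P*4 + 3 = 4*P + 3 = 3 + 4*P)
(100 - 31)*((-23 - 14)/(g(3, 8) + 54)) - 42565 = (100 - 31)*((-23 - 14)/((3 + 4*3) + 54)) - 42565 = 69*(-37/((3 + 12) + 54)) - 42565 = 69*(-37/(15 + 54)) - 42565 = 69*(-37/69) - 42565 = -37 - 42565 = -42602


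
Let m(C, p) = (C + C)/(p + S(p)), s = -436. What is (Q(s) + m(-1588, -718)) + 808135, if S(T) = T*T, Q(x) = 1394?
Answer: 208375191599/257403 ≈ 8.0953e+5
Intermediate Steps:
S(T) = T²
m(C, p) = 2*C/(p + p²) (m(C, p) = (C + C)/(p + p²) = (2*C)/(p + p²) = 2*C/(p + p²))
(Q(s) + m(-1588, -718)) + 808135 = (1394 + 2*(-1588)/(-718*(1 - 718))) + 808135 = (1394 + 2*(-1588)*(-1/718)/(-717)) + 808135 = (1394 + 2*(-1588)*(-1/718)*(-1/717)) + 808135 = (1394 - 1588/257403) + 808135 = 358818194/257403 + 808135 = 208375191599/257403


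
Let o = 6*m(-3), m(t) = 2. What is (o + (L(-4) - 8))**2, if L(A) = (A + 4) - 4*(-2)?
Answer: 144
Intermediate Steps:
L(A) = 12 + A (L(A) = (4 + A) + 8 = 12 + A)
o = 12 (o = 6*2 = 12)
(o + (L(-4) - 8))**2 = (12 + ((12 - 4) - 8))**2 = (12 + (8 - 8))**2 = (12 + 0)**2 = 12**2 = 144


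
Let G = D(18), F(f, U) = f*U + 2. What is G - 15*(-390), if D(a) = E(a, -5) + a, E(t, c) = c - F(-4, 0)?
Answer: 5861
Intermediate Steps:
F(f, U) = 2 + U*f (F(f, U) = U*f + 2 = 2 + U*f)
E(t, c) = -2 + c (E(t, c) = c - (2 + 0*(-4)) = c - (2 + 0) = c - 1*2 = c - 2 = -2 + c)
D(a) = -7 + a (D(a) = (-2 - 5) + a = -7 + a)
G = 11 (G = -7 + 18 = 11)
G - 15*(-390) = 11 - 15*(-390) = 11 + 5850 = 5861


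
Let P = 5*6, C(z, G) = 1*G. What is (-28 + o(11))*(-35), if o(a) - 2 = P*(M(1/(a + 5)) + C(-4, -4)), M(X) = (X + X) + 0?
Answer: 19915/4 ≈ 4978.8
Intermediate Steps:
M(X) = 2*X (M(X) = 2*X + 0 = 2*X)
C(z, G) = G
P = 30
o(a) = -118 + 60/(5 + a) (o(a) = 2 + 30*(2/(a + 5) - 4) = 2 + 30*(2/(5 + a) - 4) = 2 + 30*(-4 + 2/(5 + a)) = 2 + (-120 + 60/(5 + a)) = -118 + 60/(5 + a))
(-28 + o(11))*(-35) = (-28 + 2*(-265 - 59*11)/(5 + 11))*(-35) = (-28 + 2*(-265 - 649)/16)*(-35) = (-28 + 2*(1/16)*(-914))*(-35) = (-28 - 457/4)*(-35) = -569/4*(-35) = 19915/4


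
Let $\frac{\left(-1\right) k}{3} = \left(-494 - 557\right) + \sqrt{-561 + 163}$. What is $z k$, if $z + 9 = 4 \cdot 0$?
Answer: $-28377 + 27 i \sqrt{398} \approx -28377.0 + 538.65 i$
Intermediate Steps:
$k = 3153 - 3 i \sqrt{398}$ ($k = - 3 \left(\left(-494 - 557\right) + \sqrt{-561 + 163}\right) = - 3 \left(-1051 + \sqrt{-398}\right) = - 3 \left(-1051 + i \sqrt{398}\right) = 3153 - 3 i \sqrt{398} \approx 3153.0 - 59.85 i$)
$z = -9$ ($z = -9 + 4 \cdot 0 = -9 + 0 = -9$)
$z k = - 9 \left(3153 - 3 i \sqrt{398}\right) = -28377 + 27 i \sqrt{398}$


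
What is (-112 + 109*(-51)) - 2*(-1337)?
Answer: -2997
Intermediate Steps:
(-112 + 109*(-51)) - 2*(-1337) = (-112 - 5559) - 1*(-2674) = -5671 + 2674 = -2997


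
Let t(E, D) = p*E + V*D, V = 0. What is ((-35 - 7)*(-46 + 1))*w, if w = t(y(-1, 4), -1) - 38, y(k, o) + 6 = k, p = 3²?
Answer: -190890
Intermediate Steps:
p = 9
y(k, o) = -6 + k
t(E, D) = 9*E (t(E, D) = 9*E + 0*D = 9*E + 0 = 9*E)
w = -101 (w = 9*(-6 - 1) - 38 = 9*(-7) - 38 = -63 - 38 = -101)
((-35 - 7)*(-46 + 1))*w = ((-35 - 7)*(-46 + 1))*(-101) = -42*(-45)*(-101) = 1890*(-101) = -190890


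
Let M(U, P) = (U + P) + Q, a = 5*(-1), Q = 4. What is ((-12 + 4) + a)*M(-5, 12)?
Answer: -143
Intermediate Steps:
a = -5
M(U, P) = 4 + P + U (M(U, P) = (U + P) + 4 = (P + U) + 4 = 4 + P + U)
((-12 + 4) + a)*M(-5, 12) = ((-12 + 4) - 5)*(4 + 12 - 5) = (-8 - 5)*11 = -13*11 = -143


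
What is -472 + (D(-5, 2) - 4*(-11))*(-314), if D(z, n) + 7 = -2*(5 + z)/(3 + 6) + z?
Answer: -10520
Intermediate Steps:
D(z, n) = -73/9 + 7*z/9 (D(z, n) = -7 + (-2*(5 + z)/(3 + 6) + z) = -7 + (-2*(5 + z)/9 + z) = -7 + (-2*(5/9 + z/9) + z) = -7 + ((-10/9 - 2*z/9) + z) = -7 + (-10/9 + 7*z/9) = -73/9 + 7*z/9)
-472 + (D(-5, 2) - 4*(-11))*(-314) = -472 + ((-73/9 + (7/9)*(-5)) - 4*(-11))*(-314) = -472 + ((-73/9 - 35/9) + 44)*(-314) = -472 + (-12 + 44)*(-314) = -472 + 32*(-314) = -472 - 10048 = -10520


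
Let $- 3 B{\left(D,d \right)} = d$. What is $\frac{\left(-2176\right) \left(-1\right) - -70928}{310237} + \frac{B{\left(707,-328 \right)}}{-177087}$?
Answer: $\frac{38735546408}{164816818857} \approx 0.23502$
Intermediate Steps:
$B{\left(D,d \right)} = - \frac{d}{3}$
$\frac{\left(-2176\right) \left(-1\right) - -70928}{310237} + \frac{B{\left(707,-328 \right)}}{-177087} = \frac{\left(-2176\right) \left(-1\right) - -70928}{310237} + \frac{\left(- \frac{1}{3}\right) \left(-328\right)}{-177087} = \left(2176 + 70928\right) \frac{1}{310237} + \frac{328}{3} \left(- \frac{1}{177087}\right) = 73104 \cdot \frac{1}{310237} - \frac{328}{531261} = \frac{73104}{310237} - \frac{328}{531261} = \frac{38735546408}{164816818857}$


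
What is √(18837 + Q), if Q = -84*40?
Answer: √15477 ≈ 124.41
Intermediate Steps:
Q = -3360
√(18837 + Q) = √(18837 - 3360) = √15477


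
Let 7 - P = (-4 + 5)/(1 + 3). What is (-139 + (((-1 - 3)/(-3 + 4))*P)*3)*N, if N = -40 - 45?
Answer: 18700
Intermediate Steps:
P = 27/4 (P = 7 - (-4 + 5)/(1 + 3) = 7 - 1/4 = 27/4 ≈ 6.7500)
N = -85
(-139 + (((-1 - 3)/(-3 + 4))*P)*3)*N = (-139 + (((-1 - 3)/(-3 + 4))*(27/4))*3)*(-85) = (-139 + (-4/1*(27/4))*3)*(-85) = (-139 + (-4*1*(27/4))*3)*(-85) = (-139 - 4*27/4*3)*(-85) = (-139 - 27*3)*(-85) = (-139 - 81)*(-85) = -220*(-85) = 18700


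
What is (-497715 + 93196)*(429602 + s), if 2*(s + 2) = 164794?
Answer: -207112514443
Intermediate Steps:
s = 82395 (s = -2 + (1/2)*164794 = -2 + 82397 = 82395)
(-497715 + 93196)*(429602 + s) = (-497715 + 93196)*(429602 + 82395) = -404519*511997 = -207112514443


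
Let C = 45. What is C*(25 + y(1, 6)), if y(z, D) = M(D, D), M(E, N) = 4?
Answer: 1305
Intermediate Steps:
y(z, D) = 4
C*(25 + y(1, 6)) = 45*(25 + 4) = 45*29 = 1305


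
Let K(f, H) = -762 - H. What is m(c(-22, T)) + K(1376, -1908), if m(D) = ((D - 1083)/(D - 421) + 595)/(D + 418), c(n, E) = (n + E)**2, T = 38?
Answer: 63772831/55605 ≈ 1146.9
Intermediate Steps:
c(n, E) = (E + n)**2
m(D) = (595 + (-1083 + D)/(-421 + D))/(418 + D) (m(D) = ((-1083 + D)/(-421 + D) + 595)/(418 + D) = (595 + (-1083 + D)/(-421 + D))/(418 + D))
m(c(-22, T)) + K(1376, -1908) = 2*(125789 - 298*(38 - 22)**2)/(175978 - ((38 - 22)**2)**2 + 3*(38 - 22)**2) + (-762 - 1*(-1908)) = 2*(125789 - 298*16**2)/(175978 - (16**2)**2 + 3*16**2) + (-762 + 1908) = 2*(125789 - 298*256)/(175978 - 1*256**2 + 3*256) + 1146 = 2*(125789 - 76288)/(175978 - 1*65536 + 768) + 1146 = 2*49501/(175978 - 65536 + 768) + 1146 = 2*49501/111210 + 1146 = 2*(1/111210)*49501 + 1146 = 49501/55605 + 1146 = 63772831/55605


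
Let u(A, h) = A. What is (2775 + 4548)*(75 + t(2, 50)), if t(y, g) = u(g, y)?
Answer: 915375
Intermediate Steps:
t(y, g) = g
(2775 + 4548)*(75 + t(2, 50)) = (2775 + 4548)*(75 + 50) = 7323*125 = 915375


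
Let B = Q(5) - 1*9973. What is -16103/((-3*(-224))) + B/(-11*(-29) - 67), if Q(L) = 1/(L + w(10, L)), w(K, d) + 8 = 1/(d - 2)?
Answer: -4003/63 ≈ -63.540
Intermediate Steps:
w(K, d) = -8 + 1/(-2 + d) (w(K, d) = -8 + 1/(d - 2) = -8 + 1/(-2 + d))
Q(L) = 1/(L + (17 - 8*L)/(-2 + L))
B = -79787/8 (B = (-2 + 5)/(17 + 5**2 - 10*5) - 1*9973 = 3/(17 + 25 - 50) - 9973 = 3/(-8) - 9973 = -1/8*3 - 9973 = -3/8 - 9973 = -79787/8 ≈ -9973.4)
-16103/((-3*(-224))) + B/(-11*(-29) - 67) = -16103/((-3*(-224))) - 79787/(8*(-11*(-29) - 67)) = -16103/672 - 79787/(8*(319 - 67)) = -16103*1/672 - 79787/8/252 = -16103/672 - 79787/8*1/252 = -16103/672 - 79787/2016 = -4003/63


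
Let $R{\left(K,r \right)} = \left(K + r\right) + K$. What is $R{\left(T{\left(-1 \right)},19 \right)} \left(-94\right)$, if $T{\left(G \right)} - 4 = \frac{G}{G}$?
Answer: $-2726$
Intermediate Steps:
$T{\left(G \right)} = 5$ ($T{\left(G \right)} = 4 + \frac{G}{G} = 4 + 1 = 5$)
$R{\left(K,r \right)} = r + 2 K$
$R{\left(T{\left(-1 \right)},19 \right)} \left(-94\right) = \left(19 + 2 \cdot 5\right) \left(-94\right) = \left(19 + 10\right) \left(-94\right) = 29 \left(-94\right) = -2726$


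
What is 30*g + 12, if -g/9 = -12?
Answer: 3252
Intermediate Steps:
g = 108 (g = -9*(-12) = 108)
30*g + 12 = 30*108 + 12 = 3240 + 12 = 3252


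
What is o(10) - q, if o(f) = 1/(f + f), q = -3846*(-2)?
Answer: -153839/20 ≈ -7692.0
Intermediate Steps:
q = 7692
o(f) = 1/(2*f)
o(10) - q = (1/2)/10 - 1*7692 = (1/2)*(1/10) - 7692 = 1/20 - 7692 = -153839/20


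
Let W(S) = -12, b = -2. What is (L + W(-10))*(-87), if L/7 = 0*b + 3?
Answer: -783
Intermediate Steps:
L = 21 (L = 7*(0*(-2) + 3) = 7*(0 + 3) = 7*3 = 21)
(L + W(-10))*(-87) = (21 - 12)*(-87) = 9*(-87) = -783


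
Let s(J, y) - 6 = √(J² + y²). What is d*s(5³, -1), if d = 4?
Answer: 24 + 4*√15626 ≈ 524.02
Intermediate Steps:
s(J, y) = 6 + √(J² + y²)
d*s(5³, -1) = 4*(6 + √((5³)² + (-1)²)) = 4*(6 + √(125² + 1)) = 4*(6 + √(15625 + 1)) = 4*(6 + √15626) = 24 + 4*√15626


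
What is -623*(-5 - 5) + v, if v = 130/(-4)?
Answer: 12395/2 ≈ 6197.5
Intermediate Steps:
v = -65/2 (v = 130*(-¼) = -65/2 ≈ -32.500)
-623*(-5 - 5) + v = -623*(-5 - 5) - 65/2 = -623*(-10) - 65/2 = -89*(-70) - 65/2 = 6230 - 65/2 = 12395/2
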